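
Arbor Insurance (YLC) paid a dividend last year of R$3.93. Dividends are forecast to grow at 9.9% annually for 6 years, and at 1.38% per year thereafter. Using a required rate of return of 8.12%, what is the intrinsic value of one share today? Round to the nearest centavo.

R$90.17

Two-stage DDM. Project D₁…D_6 at 0.099, terminal growth 0.0138, discount at r = 0.0812.
D_1 = 4.3191
D_2 = 4.7467
D_3 = 5.2166
D_4 = 5.7330
D_5 = 6.3006
D_6 = 6.9243
Terminal value at t=6: TV = D_7/(r−g) = 7.0199/(0.0812−0.0138) = 104.1528
P₀ = 4.3191/(1+0.0812)^1 + 4.7467/(1+0.0812)^2 + 5.2166/(1+0.0812)^3 + 5.7330/(1+0.0812)^4 + 6.3006/(1+0.0812)^5 + 6.9243/(1+0.0812)^6 + 104.1528/(1+0.0812)^6 = 90.1747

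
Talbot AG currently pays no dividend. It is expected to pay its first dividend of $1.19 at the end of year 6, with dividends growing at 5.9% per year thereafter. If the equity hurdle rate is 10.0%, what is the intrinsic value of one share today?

Deferred-dividend DDM. At t=5 the remaining stream is a growing perpetuity with first payment D_6 = 1.19.
V_5 = D_6/(r−g) = 1.19/(0.1−0.059) = 29.0244
P₀ = V_5/(1+r)^5 = 29.0244/(1+0.1)^5 = 18.0219

$18.02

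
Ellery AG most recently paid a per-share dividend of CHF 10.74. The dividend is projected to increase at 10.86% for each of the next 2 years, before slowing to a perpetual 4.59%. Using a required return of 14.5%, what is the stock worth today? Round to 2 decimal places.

CHF 126.72

Two-stage DDM. Project D₁…D_2 at 0.1086, terminal growth 0.0459, discount at r = 0.145.
D_1 = 11.9064
D_2 = 13.1994
Terminal value at t=2: TV = D_3/(r−g) = 13.8052/(0.145−0.0459) = 139.3062
P₀ = 11.9064/(1+0.145)^1 + 13.1994/(1+0.145)^2 + 139.3062/(1+0.145)^2 = 126.7241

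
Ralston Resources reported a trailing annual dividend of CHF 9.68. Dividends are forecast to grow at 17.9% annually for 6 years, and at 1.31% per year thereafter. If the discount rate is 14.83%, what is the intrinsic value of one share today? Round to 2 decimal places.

Two-stage DDM. Project D₁…D_6 at 0.179, terminal growth 0.0131, discount at r = 0.1483.
D_1 = 11.4127
D_2 = 13.4556
D_3 = 15.8641
D_4 = 18.7038
D_5 = 22.0518
D_6 = 25.9991
Terminal value at t=6: TV = D_7/(r−g) = 26.3397/(0.1483−0.0131) = 194.8201
P₀ = 11.4127/(1+0.1483)^1 + 13.4556/(1+0.1483)^2 + 15.8641/(1+0.1483)^3 + 18.7038/(1+0.1483)^4 + 22.0518/(1+0.1483)^5 + 25.9991/(1+0.1483)^6 + 194.8201/(1+0.1483)^6 = 148.7405

CHF 148.74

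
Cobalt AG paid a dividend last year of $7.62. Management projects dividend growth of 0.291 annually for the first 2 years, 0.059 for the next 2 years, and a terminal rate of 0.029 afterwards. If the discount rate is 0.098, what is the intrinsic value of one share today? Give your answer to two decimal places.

Three-stage DDM. Project D₁…D_4; terminal Gordon value at t=4 with g = 0.029; discount at r = 0.098.
D_1 = 9.8374
D_2 = 12.7001
D_3 = 13.4494
D_4 = 14.2429
TV_4 = 14.6560/(0.098−0.029) = 212.4055
P₀ = Σ Dₜ/(1+r)ᵗ + TV_4/(1+r)^4 = 185.5886

$185.59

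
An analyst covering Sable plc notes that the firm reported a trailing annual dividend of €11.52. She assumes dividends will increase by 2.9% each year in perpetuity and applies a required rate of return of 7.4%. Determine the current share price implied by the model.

Gordon growth model: P₀ = D₁/(r − g). D₁ = 11.52 × (1 + 0.029) = 11.8541.
P₀ = 11.8541 / (0.074 − 0.029) = 11.8541 / 0.045 = 263.4240

€263.42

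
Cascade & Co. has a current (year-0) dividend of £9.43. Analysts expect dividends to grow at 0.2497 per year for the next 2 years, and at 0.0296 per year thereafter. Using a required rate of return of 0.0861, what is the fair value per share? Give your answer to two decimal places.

£250.85

Two-stage DDM. Project D₁…D_2 at 0.2497, terminal growth 0.0296, discount at r = 0.0861.
D_1 = 11.7847
D_2 = 14.7273
Terminal value at t=2: TV = D_3/(r−g) = 15.1632/(0.0861−0.0296) = 268.3758
P₀ = 11.7847/(1+0.0861)^1 + 14.7273/(1+0.0861)^2 + 268.3758/(1+0.0861)^2 = 250.8470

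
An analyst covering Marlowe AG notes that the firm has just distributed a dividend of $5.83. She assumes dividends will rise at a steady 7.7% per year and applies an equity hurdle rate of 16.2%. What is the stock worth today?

Gordon growth model: P₀ = D₁/(r − g). D₁ = 5.83 × (1 + 0.077) = 6.2789.
P₀ = 6.2789 / (0.162 − 0.077) = 6.2789 / 0.085 = 73.8695

$73.87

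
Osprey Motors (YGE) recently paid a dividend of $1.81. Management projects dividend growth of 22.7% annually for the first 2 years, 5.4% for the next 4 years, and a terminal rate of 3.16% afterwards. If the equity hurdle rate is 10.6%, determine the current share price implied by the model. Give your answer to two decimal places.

$37.62

Three-stage DDM. Project D₁…D_6; terminal Gordon value at t=6 with g = 0.0316; discount at r = 0.106.
D_1 = 2.2209
D_2 = 2.7250
D_3 = 2.8722
D_4 = 3.0273
D_5 = 3.1907
D_6 = 3.3630
TV_6 = 3.4693/(0.106−0.0316) = 46.6303
P₀ = Σ Dₜ/(1+r)ᵗ + TV_6/(1+r)^6 = 37.6236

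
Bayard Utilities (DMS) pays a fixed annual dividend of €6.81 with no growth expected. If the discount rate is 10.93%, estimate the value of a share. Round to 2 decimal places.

€62.31

Zero-growth DDM (perpetuity): P₀ = D/r = 6.81 / 0.1093 = 62.3056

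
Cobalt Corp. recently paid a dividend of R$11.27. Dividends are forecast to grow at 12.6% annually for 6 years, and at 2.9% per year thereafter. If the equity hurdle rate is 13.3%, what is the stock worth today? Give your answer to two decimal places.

Two-stage DDM. Project D₁…D_6 at 0.126, terminal growth 0.029, discount at r = 0.133.
D_1 = 12.6900
D_2 = 14.2890
D_3 = 16.0894
D_4 = 18.1166
D_5 = 20.3993
D_6 = 22.9696
Terminal value at t=6: TV = D_7/(r−g) = 23.6358/(0.133−0.029) = 227.2670
P₀ = 12.6900/(1+0.133)^1 + 14.2890/(1+0.133)^2 + 16.0894/(1+0.133)^3 + 18.1166/(1+0.133)^4 + 20.3993/(1+0.133)^5 + 22.9696/(1+0.133)^6 + 227.2670/(1+0.133)^6 = 173.6105

R$173.61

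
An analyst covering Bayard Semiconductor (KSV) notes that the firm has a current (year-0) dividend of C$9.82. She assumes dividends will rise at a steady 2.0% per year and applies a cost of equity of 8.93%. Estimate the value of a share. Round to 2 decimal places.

Gordon growth model: P₀ = D₁/(r − g). D₁ = 9.82 × (1 + 0.02) = 10.0164.
P₀ = 10.0164 / (0.0893 − 0.02) = 10.0164 / 0.0693 = 144.5368

C$144.54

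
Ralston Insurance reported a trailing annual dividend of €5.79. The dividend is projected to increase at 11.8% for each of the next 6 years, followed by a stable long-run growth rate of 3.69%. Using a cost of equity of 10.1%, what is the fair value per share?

Two-stage DDM. Project D₁…D_6 at 0.118, terminal growth 0.0369, discount at r = 0.101.
D_1 = 6.4732
D_2 = 7.2371
D_3 = 8.0910
D_4 = 9.0458
D_5 = 10.1132
D_6 = 11.3065
Terminal value at t=6: TV = D_7/(r−g) = 11.7237/(0.101−0.0369) = 182.8977
P₀ = 6.4732/(1+0.101)^1 + 7.2371/(1+0.101)^2 + 8.0910/(1+0.101)^3 + 9.0458/(1+0.101)^4 + 10.1132/(1+0.101)^5 + 11.3065/(1+0.101)^6 + 182.8977/(1+0.101)^6 = 139.3461

€139.35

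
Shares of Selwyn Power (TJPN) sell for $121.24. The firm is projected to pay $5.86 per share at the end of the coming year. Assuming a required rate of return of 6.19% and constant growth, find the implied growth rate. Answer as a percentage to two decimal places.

1.36%

From P₀ = D₁/(r − g), the implied growth is g = r − D₁/P₀.
g = 0.0619 − 5.86/121.24 = 0.0619 − 0.04833 = 0.01357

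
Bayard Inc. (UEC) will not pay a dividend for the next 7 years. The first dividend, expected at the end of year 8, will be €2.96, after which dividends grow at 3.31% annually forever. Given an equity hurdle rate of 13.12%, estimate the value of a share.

Deferred-dividend DDM. At t=7 the remaining stream is a growing perpetuity with first payment D_8 = 2.96.
V_7 = D_8/(r−g) = 2.96/(0.1312−0.0331) = 30.1733
P₀ = V_7/(1+r)^7 = 30.1733/(1+0.1312)^7 = 12.7305

€12.73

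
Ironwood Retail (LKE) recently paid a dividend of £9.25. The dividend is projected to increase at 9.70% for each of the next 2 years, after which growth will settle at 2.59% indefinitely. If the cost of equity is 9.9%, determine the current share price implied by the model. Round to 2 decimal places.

Two-stage DDM. Project D₁…D_2 at 0.097, terminal growth 0.0259, discount at r = 0.099.
D_1 = 10.1472
D_2 = 11.1315
Terminal value at t=2: TV = D_3/(r−g) = 11.4198/(0.099−0.0259) = 156.2222
P₀ = 10.1472/(1+0.099)^1 + 11.1315/(1+0.099)^2 + 156.2222/(1+0.099)^2 = 147.7938

£147.79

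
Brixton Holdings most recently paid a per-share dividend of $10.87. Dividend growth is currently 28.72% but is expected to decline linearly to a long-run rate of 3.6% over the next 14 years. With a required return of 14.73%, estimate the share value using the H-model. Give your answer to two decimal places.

H-model: P₀ = D₀[(1+g_L) + H(g_S−g_L)]/(r−g_L), with H = 14/2 = 7.
P₀ = 10.87 × [(1+0.036) + 7×(0.2872−0.036)] / (0.1473−0.036)
   = 10.87 × 2.7944 / 0.1113 = 272.9122

$272.91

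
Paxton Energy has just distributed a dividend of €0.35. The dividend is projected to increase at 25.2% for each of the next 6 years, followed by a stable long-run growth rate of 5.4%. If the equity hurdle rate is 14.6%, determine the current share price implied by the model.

€9.71

Two-stage DDM. Project D₁…D_6 at 0.252, terminal growth 0.054, discount at r = 0.146.
D_1 = 0.4382
D_2 = 0.5486
D_3 = 0.6869
D_4 = 0.8600
D_5 = 1.0767
D_6 = 1.3480
Terminal value at t=6: TV = D_7/(r−g) = 1.4208/(0.146−0.054) = 15.4435
P₀ = 0.4382/(1+0.146)^1 + 0.5486/(1+0.146)^2 + 0.6869/(1+0.146)^3 + 0.8600/(1+0.146)^4 + 1.0767/(1+0.146)^5 + 1.3480/(1+0.146)^6 + 15.4435/(1+0.146)^6 = 9.7126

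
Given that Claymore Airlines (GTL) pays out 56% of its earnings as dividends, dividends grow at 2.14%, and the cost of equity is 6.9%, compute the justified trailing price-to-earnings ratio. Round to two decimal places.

12.02

Justified trailing P/E = b(1+g)/(r−g) = 0.56×(1+0.0214)/(0.069−0.0214) = 12.0165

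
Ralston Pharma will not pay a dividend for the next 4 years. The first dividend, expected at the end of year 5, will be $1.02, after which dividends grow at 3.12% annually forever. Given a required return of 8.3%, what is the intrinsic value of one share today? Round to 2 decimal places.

Deferred-dividend DDM. At t=4 the remaining stream is a growing perpetuity with first payment D_5 = 1.02.
V_4 = D_5/(r−g) = 1.02/(0.083−0.0312) = 19.6911
P₀ = V_4/(1+r)^4 = 19.6911/(1+0.083)^4 = 14.3139

$14.31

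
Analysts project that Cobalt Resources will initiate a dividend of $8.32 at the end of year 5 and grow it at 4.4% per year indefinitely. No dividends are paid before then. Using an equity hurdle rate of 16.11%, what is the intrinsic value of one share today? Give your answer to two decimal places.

Deferred-dividend DDM. At t=4 the remaining stream is a growing perpetuity with first payment D_5 = 8.32.
V_4 = D_5/(r−g) = 8.32/(0.1611−0.044) = 71.0504
P₀ = V_4/(1+r)^4 = 71.0504/(1+0.1611)^4 = 39.0920

$39.09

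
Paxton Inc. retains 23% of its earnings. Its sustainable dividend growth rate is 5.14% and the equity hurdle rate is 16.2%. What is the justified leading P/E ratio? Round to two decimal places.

Payout ratio b = 1 − 0.23 = 0.77.
Justified leading P/E = b/(r−g) = 0.77/(0.162−0.0514) = 6.9620

6.96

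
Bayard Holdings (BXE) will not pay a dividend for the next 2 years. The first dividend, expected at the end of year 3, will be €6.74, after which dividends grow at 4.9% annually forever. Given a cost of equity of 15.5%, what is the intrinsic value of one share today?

€47.66

Deferred-dividend DDM. At t=2 the remaining stream is a growing perpetuity with first payment D_3 = 6.74.
V_2 = D_3/(r−g) = 6.74/(0.155−0.049) = 63.5849
P₀ = V_2/(1+r)^2 = 63.5849/(1+0.155)^2 = 47.6640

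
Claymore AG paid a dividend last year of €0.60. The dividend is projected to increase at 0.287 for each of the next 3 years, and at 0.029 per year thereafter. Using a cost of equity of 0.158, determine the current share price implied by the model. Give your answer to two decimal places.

€8.80

Two-stage DDM. Project D₁…D_3 at 0.287, terminal growth 0.029, discount at r = 0.158.
D_1 = 0.7722
D_2 = 0.9938
D_3 = 1.2790
Terminal value at t=3: TV = D_4/(r−g) = 1.3161/(0.158−0.029) = 10.2026
P₀ = 0.7722/(1+0.158)^1 + 0.9938/(1+0.158)^2 + 1.2790/(1+0.158)^3 + 10.2026/(1+0.158)^3 = 8.8020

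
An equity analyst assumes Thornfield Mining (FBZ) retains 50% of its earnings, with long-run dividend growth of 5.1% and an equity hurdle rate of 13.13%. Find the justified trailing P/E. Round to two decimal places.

Payout ratio b = 1 − 0.50 = 0.50.
Justified trailing P/E = b(1+g)/(r−g) = 0.50×(1+0.051)/(0.1313−0.051) = 6.5442

6.54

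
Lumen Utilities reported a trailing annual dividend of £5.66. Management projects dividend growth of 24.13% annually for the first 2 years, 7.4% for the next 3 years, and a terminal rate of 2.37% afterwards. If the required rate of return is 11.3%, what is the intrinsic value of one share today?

Three-stage DDM. Project D₁…D_5; terminal Gordon value at t=5 with g = 0.0237; discount at r = 0.113.
D_1 = 7.0258
D_2 = 8.7211
D_3 = 9.3664
D_4 = 10.0595
D_5 = 10.8040
TV_5 = 11.0600/(0.113−0.0237) = 123.8523
P₀ = Σ Dₜ/(1+r)ᵗ + TV_5/(1+r)^5 = 105.5421

£105.54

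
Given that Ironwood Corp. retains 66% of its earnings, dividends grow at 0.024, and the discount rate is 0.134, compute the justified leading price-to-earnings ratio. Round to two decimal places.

Payout ratio b = 1 − 0.66 = 0.34.
Justified leading P/E = b/(r−g) = 0.34/(0.134−0.024) = 3.0909

3.09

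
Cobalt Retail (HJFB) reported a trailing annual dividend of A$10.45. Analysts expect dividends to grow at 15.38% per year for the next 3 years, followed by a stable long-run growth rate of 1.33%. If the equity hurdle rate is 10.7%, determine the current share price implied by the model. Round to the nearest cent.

Two-stage DDM. Project D₁…D_3 at 0.1538, terminal growth 0.0133, discount at r = 0.107.
D_1 = 12.0572
D_2 = 13.9116
D_3 = 16.0512
Terminal value at t=3: TV = D_4/(r−g) = 16.2647/(0.107−0.0133) = 173.5827
P₀ = 12.0572/(1+0.107)^1 + 13.9116/(1+0.107)^2 + 16.0512/(1+0.107)^3 + 173.5827/(1+0.107)^3 = 162.0331

A$162.03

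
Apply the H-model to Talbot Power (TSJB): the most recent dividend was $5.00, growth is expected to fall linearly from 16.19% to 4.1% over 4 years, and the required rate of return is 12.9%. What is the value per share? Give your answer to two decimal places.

$72.89

H-model: P₀ = D₀[(1+g_L) + H(g_S−g_L)]/(r−g_L), with H = 4/2 = 2.
P₀ = 5.00 × [(1+0.041) + 2×(0.1619−0.041)] / (0.129−0.041)
   = 5.00 × 1.2828 / 0.088 = 72.8864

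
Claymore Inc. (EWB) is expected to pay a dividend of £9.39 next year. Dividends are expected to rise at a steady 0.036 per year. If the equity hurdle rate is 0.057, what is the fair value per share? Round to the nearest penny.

£447.14

Gordon growth model: P₀ = D₁/(r − g), with D₁ = 9.39 given directly.
P₀ = 9.3900 / (0.057 − 0.036) = 9.3900 / 0.021 = 447.1429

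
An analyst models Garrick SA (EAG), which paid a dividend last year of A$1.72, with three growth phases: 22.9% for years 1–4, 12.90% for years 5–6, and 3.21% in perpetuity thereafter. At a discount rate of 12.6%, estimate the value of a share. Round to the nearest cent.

A$40.48

Three-stage DDM. Project D₁…D_6; terminal Gordon value at t=6 with g = 0.0321; discount at r = 0.126.
D_1 = 2.1139
D_2 = 2.5980
D_3 = 3.1929
D_4 = 3.9241
D_5 = 4.4303
D_6 = 5.0018
TV_6 = 5.1623/(0.126−0.0321) = 54.9769
P₀ = Σ Dₜ/(1+r)ᵗ + TV_6/(1+r)^6 = 40.4799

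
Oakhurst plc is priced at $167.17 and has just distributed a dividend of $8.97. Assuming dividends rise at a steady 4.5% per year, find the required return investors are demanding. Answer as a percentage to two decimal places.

10.11%

Rearranging the constant-growth DDM: r = D₁/P₀ + g.
D₁ = 8.97 × (1 + 0.045) = 9.3736.
r = 9.3736 / 167.17 + 0.045 = 0.05607 + 0.045 = 0.10107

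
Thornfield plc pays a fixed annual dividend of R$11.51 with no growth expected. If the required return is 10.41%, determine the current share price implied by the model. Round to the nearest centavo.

R$110.57

Zero-growth DDM (perpetuity): P₀ = D/r = 11.51 / 0.1041 = 110.5668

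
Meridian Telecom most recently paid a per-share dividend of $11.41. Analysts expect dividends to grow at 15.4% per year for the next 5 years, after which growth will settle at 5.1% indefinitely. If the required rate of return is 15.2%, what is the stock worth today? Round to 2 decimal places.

Two-stage DDM. Project D₁…D_5 at 0.154, terminal growth 0.051, discount at r = 0.152.
D_1 = 13.1671
D_2 = 15.1949
D_3 = 17.5349
D_4 = 20.2353
D_5 = 23.3515
Terminal value at t=5: TV = D_6/(r−g) = 24.5424/(0.152−0.051) = 242.9943
P₀ = 13.1671/(1+0.152)^1 + 15.1949/(1+0.152)^2 + 17.5349/(1+0.152)^3 + 20.2353/(1+0.152)^4 + 23.3515/(1+0.152)^5 + 242.9943/(1+0.152)^5 = 177.1138

$177.11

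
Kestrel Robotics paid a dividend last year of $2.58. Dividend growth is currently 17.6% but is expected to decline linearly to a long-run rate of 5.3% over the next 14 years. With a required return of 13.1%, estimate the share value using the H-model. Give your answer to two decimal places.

$63.31

H-model: P₀ = D₀[(1+g_L) + H(g_S−g_L)]/(r−g_L), with H = 14/2 = 7.
P₀ = 2.58 × [(1+0.053) + 7×(0.176−0.053)] / (0.131−0.053)
   = 2.58 × 1.9140 / 0.078 = 63.3092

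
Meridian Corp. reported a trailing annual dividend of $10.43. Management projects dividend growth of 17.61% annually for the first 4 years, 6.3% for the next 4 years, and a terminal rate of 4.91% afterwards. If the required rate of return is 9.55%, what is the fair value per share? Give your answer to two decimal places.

$379.12

Three-stage DDM. Project D₁…D_8; terminal Gordon value at t=8 with g = 0.0491; discount at r = 0.0955.
D_1 = 12.2667
D_2 = 14.4269
D_3 = 16.9675
D_4 = 19.9554
D_5 = 21.2126
D_6 = 22.5490
D_7 = 23.9696
D_8 = 25.4797
TV_8 = 26.7308/(0.0955−0.0491) = 576.0939
P₀ = Σ Dₜ/(1+r)ᵗ + TV_8/(1+r)^8 = 379.1216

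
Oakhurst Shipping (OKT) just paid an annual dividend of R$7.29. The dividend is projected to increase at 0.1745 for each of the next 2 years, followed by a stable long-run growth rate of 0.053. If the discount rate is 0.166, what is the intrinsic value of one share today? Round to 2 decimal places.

R$83.67

Two-stage DDM. Project D₁…D_2 at 0.1745, terminal growth 0.053, discount at r = 0.166.
D_1 = 8.5621
D_2 = 10.0562
Terminal value at t=2: TV = D_3/(r−g) = 10.5892/(0.166−0.053) = 93.7095
P₀ = 8.5621/(1+0.166)^1 + 10.0562/(1+0.166)^2 + 93.7095/(1+0.166)^2 = 83.6663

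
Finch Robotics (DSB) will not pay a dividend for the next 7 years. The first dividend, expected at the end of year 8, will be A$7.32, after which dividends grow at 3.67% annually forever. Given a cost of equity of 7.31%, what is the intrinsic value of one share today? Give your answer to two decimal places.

Deferred-dividend DDM. At t=7 the remaining stream is a growing perpetuity with first payment D_8 = 7.32.
V_7 = D_8/(r−g) = 7.32/(0.0731−0.0367) = 201.0989
P₀ = V_7/(1+r)^7 = 201.0989/(1+0.0731)^7 = 122.7237

A$122.72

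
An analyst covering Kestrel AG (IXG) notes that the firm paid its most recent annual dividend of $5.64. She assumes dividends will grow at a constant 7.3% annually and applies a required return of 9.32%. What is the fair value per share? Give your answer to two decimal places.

Gordon growth model: P₀ = D₁/(r − g). D₁ = 5.64 × (1 + 0.073) = 6.0517.
P₀ = 6.0517 / (0.0932 − 0.073) = 6.0517 / 0.0202 = 299.5901

$299.59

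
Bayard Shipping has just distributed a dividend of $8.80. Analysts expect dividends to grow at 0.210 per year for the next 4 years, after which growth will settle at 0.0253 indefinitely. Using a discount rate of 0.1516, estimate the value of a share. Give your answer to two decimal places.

Two-stage DDM. Project D₁…D_4 at 0.21, terminal growth 0.0253, discount at r = 0.1516.
D_1 = 10.6480
D_2 = 12.8841
D_3 = 15.5897
D_4 = 18.8636
Terminal value at t=4: TV = D_5/(r−g) = 19.3408/(0.1516−0.0253) = 153.1340
P₀ = 10.6480/(1+0.1516)^1 + 12.8841/(1+0.1516)^2 + 15.5897/(1+0.1516)^3 + 18.8636/(1+0.1516)^4 + 153.1340/(1+0.1516)^4 = 126.9641

$126.96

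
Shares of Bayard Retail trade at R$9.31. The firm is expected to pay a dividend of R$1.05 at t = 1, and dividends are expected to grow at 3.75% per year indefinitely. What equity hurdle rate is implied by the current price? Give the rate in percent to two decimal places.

15.03%

Rearranging the constant-growth DDM: r = D₁/P₀ + g.
r = 1.0500 / 9.31 + 0.0375 = 0.11278 + 0.0375 = 0.15028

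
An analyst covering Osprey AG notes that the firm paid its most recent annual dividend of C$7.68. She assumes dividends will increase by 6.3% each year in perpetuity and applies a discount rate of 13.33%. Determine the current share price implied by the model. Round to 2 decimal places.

Gordon growth model: P₀ = D₁/(r − g). D₁ = 7.68 × (1 + 0.063) = 8.1638.
P₀ = 8.1638 / (0.1333 − 0.063) = 8.1638 / 0.0703 = 116.1286

C$116.13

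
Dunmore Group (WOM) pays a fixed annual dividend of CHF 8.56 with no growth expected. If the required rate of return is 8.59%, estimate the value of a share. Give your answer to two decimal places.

CHF 99.65

Zero-growth DDM (perpetuity): P₀ = D/r = 8.56 / 0.0859 = 99.6508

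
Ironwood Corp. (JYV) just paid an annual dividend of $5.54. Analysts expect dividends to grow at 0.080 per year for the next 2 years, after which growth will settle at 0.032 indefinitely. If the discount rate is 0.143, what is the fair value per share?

$56.17

Two-stage DDM. Project D₁…D_2 at 0.08, terminal growth 0.032, discount at r = 0.143.
D_1 = 5.9832
D_2 = 6.4619
Terminal value at t=2: TV = D_3/(r−g) = 6.6686/(0.143−0.032) = 60.0778
P₀ = 5.9832/(1+0.143)^1 + 6.4619/(1+0.143)^2 + 60.0778/(1+0.143)^2 = 56.1663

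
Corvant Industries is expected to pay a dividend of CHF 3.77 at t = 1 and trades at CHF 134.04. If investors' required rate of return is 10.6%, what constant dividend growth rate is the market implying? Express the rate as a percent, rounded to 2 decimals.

From P₀ = D₁/(r − g), the implied growth is g = r − D₁/P₀.
g = 0.106 − 3.77/134.04 = 0.106 − 0.02813 = 0.07787

7.79%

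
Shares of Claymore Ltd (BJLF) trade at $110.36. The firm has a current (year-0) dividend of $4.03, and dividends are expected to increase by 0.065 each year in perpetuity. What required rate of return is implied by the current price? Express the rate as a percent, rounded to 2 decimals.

Rearranging the constant-growth DDM: r = D₁/P₀ + g.
D₁ = 4.03 × (1 + 0.065) = 4.2919.
r = 4.2919 / 110.36 + 0.065 = 0.03889 + 0.065 = 0.10389

10.39%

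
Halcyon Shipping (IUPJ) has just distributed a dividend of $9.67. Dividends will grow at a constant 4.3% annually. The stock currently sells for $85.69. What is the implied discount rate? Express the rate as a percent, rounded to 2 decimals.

16.07%

Rearranging the constant-growth DDM: r = D₁/P₀ + g.
D₁ = 9.67 × (1 + 0.043) = 10.0858.
r = 10.0858 / 85.69 + 0.043 = 0.11770 + 0.043 = 0.16070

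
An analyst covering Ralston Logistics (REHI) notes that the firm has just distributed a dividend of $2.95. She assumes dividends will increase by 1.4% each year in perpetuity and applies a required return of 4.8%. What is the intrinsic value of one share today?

$87.98

Gordon growth model: P₀ = D₁/(r − g). D₁ = 2.95 × (1 + 0.014) = 2.9913.
P₀ = 2.9913 / (0.048 − 0.014) = 2.9913 / 0.034 = 87.9794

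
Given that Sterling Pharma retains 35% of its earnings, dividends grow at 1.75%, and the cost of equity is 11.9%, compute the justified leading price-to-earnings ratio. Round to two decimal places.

6.40

Payout ratio b = 1 − 0.35 = 0.65.
Justified leading P/E = b/(r−g) = 0.65/(0.119−0.0175) = 6.4039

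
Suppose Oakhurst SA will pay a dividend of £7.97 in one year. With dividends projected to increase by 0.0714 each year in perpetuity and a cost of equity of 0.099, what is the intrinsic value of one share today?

£288.77

Gordon growth model: P₀ = D₁/(r − g), with D₁ = 7.97 given directly.
P₀ = 7.9700 / (0.099 − 0.0714) = 7.9700 / 0.0276 = 288.7681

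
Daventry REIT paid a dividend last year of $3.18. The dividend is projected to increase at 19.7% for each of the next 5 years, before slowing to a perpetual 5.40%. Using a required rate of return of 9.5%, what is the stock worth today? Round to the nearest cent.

$148.54

Two-stage DDM. Project D₁…D_5 at 0.197, terminal growth 0.054, discount at r = 0.095.
D_1 = 3.8065
D_2 = 4.5563
D_3 = 5.4539
D_4 = 6.5284
D_5 = 7.8144
Terminal value at t=5: TV = D_6/(r−g) = 8.2364/(0.095−0.054) = 200.8883
P₀ = 3.8065/(1+0.095)^1 + 4.5563/(1+0.095)^2 + 5.4539/(1+0.095)^3 + 6.5284/(1+0.095)^4 + 7.8144/(1+0.095)^5 + 200.8883/(1+0.095)^5 = 148.5450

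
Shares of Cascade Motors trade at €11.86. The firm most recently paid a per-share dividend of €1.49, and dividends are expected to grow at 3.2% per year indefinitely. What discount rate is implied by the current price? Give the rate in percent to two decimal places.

16.17%

Rearranging the constant-growth DDM: r = D₁/P₀ + g.
D₁ = 1.49 × (1 + 0.032) = 1.5377.
r = 1.5377 / 11.86 + 0.032 = 0.12965 + 0.032 = 0.16165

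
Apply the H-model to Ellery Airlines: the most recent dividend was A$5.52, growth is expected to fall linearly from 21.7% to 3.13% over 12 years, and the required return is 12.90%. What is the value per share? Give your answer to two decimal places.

H-model: P₀ = D₀[(1+g_L) + H(g_S−g_L)]/(r−g_L), with H = 12/2 = 6.
P₀ = 5.52 × [(1+0.0313) + 6×(0.217−0.0313)] / (0.129−0.0313)
   = 5.52 × 2.1455 / 0.0977 = 121.2197

A$121.22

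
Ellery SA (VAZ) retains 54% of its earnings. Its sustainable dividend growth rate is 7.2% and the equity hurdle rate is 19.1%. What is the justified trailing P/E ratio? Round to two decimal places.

Payout ratio b = 1 − 0.54 = 0.46.
Justified trailing P/E = b(1+g)/(r−g) = 0.46×(1+0.072)/(0.191−0.072) = 4.1439

4.14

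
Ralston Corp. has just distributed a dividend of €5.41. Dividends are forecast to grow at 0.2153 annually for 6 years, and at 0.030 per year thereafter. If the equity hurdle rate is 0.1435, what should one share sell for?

Two-stage DDM. Project D₁…D_6 at 0.2153, terminal growth 0.03, discount at r = 0.1435.
D_1 = 6.5748
D_2 = 7.9903
D_3 = 9.7106
D_4 = 11.8013
D_5 = 14.3422
D_6 = 17.4300
Terminal value at t=6: TV = D_7/(r−g) = 17.9529/(0.1435−0.03) = 158.1756
P₀ = 6.5748/(1+0.1435)^1 + 7.9903/(1+0.1435)^2 + 9.7106/(1+0.1435)^3 + 11.8013/(1+0.1435)^4 + 14.3422/(1+0.1435)^5 + 17.4300/(1+0.1435)^6 + 158.1756/(1+0.1435)^6 = 111.1381

€111.14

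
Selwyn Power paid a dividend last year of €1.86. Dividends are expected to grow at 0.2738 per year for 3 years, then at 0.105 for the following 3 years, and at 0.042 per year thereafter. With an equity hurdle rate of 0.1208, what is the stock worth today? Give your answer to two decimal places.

Three-stage DDM. Project D₁…D_6; terminal Gordon value at t=6 with g = 0.042; discount at r = 0.1208.
D_1 = 2.3693
D_2 = 3.0180
D_3 = 3.8443
D_4 = 4.2479
D_5 = 4.6940
D_6 = 5.1868
TV_6 = 5.4047/(0.1208−0.042) = 68.5875
P₀ = Σ Dₜ/(1+r)ᵗ + TV_6/(1+r)^6 = 49.8094

€49.81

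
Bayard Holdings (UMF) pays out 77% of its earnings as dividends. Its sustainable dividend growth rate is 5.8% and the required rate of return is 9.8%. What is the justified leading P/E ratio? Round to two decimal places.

Justified leading P/E = b/(r−g) = 0.77/(0.098−0.058) = 19.2500

19.25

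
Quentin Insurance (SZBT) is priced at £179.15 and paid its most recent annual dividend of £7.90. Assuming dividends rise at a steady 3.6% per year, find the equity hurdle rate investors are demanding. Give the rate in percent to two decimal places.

8.17%

Rearranging the constant-growth DDM: r = D₁/P₀ + g.
D₁ = 7.90 × (1 + 0.036) = 8.1844.
r = 8.1844 / 179.15 + 0.036 = 0.04568 + 0.036 = 0.08168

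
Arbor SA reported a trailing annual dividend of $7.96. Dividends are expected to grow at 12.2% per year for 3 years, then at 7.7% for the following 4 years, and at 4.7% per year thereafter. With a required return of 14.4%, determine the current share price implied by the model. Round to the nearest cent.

$112.54

Three-stage DDM. Project D₁…D_7; terminal Gordon value at t=7 with g = 0.047; discount at r = 0.144.
D_1 = 8.9311
D_2 = 10.0207
D_3 = 11.2432
D_4 = 12.1090
D_5 = 13.0414
D_6 = 14.0455
D_7 = 15.1271
TV_7 = 15.8380/(0.144−0.047) = 163.2786
P₀ = Σ Dₜ/(1+r)ᵗ + TV_7/(1+r)^7 = 112.5353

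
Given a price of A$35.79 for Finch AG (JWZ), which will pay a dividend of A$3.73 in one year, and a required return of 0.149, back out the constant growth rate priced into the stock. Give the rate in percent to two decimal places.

From P₀ = D₁/(r − g), the implied growth is g = r − D₁/P₀.
g = 0.149 − 3.73/35.79 = 0.149 − 0.10422 = 0.04478

4.48%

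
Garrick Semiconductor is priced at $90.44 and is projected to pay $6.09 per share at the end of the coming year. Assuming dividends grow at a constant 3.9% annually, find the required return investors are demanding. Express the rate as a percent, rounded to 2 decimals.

Rearranging the constant-growth DDM: r = D₁/P₀ + g.
r = 6.0900 / 90.44 + 0.039 = 0.06734 + 0.039 = 0.10634

10.63%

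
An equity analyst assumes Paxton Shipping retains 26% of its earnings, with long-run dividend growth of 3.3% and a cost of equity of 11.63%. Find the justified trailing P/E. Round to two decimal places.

9.18

Payout ratio b = 1 − 0.26 = 0.74.
Justified trailing P/E = b(1+g)/(r−g) = 0.74×(1+0.033)/(0.1163−0.033) = 9.1767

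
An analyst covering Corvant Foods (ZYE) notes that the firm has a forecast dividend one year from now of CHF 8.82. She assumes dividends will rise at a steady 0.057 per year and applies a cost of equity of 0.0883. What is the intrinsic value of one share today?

CHF 281.79

Gordon growth model: P₀ = D₁/(r − g), with D₁ = 8.82 given directly.
P₀ = 8.8200 / (0.0883 − 0.057) = 8.8200 / 0.0313 = 281.7891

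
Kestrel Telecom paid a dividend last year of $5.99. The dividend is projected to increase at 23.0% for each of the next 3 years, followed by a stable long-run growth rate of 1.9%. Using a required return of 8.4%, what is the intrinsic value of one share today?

Two-stage DDM. Project D₁…D_3 at 0.23, terminal growth 0.019, discount at r = 0.084.
D_1 = 7.3677
D_2 = 9.0623
D_3 = 11.1466
Terminal value at t=3: TV = D_4/(r−g) = 11.3584/(0.084−0.019) = 174.7443
P₀ = 7.3677/(1+0.084)^1 + 9.0623/(1+0.084)^2 + 11.1466/(1+0.084)^3 + 174.7443/(1+0.084)^3 = 160.4476

$160.45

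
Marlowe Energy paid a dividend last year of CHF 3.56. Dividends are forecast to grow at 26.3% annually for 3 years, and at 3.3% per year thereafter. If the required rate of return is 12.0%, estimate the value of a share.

Two-stage DDM. Project D₁…D_3 at 0.263, terminal growth 0.033, discount at r = 0.12.
D_1 = 4.4963
D_2 = 5.6788
D_3 = 7.1723
Terminal value at t=3: TV = D_4/(r−g) = 7.4090/(0.12−0.033) = 85.1611
P₀ = 4.4963/(1+0.12)^1 + 5.6788/(1+0.12)^2 + 7.1723/(1+0.12)^3 + 85.1611/(1+0.12)^3 = 74.2627

CHF 74.26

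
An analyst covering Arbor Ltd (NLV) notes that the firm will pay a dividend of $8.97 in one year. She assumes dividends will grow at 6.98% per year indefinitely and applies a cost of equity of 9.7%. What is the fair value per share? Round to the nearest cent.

$329.78

Gordon growth model: P₀ = D₁/(r − g), with D₁ = 8.97 given directly.
P₀ = 8.9700 / (0.097 − 0.0698) = 8.9700 / 0.0272 = 329.7794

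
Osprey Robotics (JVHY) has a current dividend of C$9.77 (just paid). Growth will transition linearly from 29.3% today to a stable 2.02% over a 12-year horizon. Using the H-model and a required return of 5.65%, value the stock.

H-model: P₀ = D₀[(1+g_L) + H(g_S−g_L)]/(r−g_L), with H = 12/2 = 6.
P₀ = 9.77 × [(1+0.0202) + 6×(0.293−0.0202)] / (0.0565−0.0202)
   = 9.77 × 2.6570 / 0.0363 = 715.1209

C$715.12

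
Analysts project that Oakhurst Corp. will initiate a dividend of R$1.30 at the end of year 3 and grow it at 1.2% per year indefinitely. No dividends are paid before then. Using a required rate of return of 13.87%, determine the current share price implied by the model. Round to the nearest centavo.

R$7.91

Deferred-dividend DDM. At t=2 the remaining stream is a growing perpetuity with first payment D_3 = 1.30.
V_2 = D_3/(r−g) = 1.30/(0.1387−0.012) = 10.2605
P₀ = V_2/(1+r)^2 = 10.2605/(1+0.1387)^2 = 7.9131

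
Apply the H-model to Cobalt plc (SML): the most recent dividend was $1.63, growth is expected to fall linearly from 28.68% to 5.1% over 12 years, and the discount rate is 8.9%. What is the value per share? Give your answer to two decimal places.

$105.77

H-model: P₀ = D₀[(1+g_L) + H(g_S−g_L)]/(r−g_L), with H = 12/2 = 6.
P₀ = 1.63 × [(1+0.051) + 6×(0.2868−0.051)] / (0.089−0.051)
   = 1.63 × 2.4658 / 0.038 = 105.7698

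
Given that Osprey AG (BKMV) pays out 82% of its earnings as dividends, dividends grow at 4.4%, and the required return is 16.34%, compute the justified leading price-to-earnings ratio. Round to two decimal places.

6.87

Justified leading P/E = b/(r−g) = 0.82/(0.1634−0.044) = 6.8677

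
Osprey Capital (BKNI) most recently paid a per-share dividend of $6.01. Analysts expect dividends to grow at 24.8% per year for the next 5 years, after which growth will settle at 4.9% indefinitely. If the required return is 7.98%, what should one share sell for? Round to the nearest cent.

$469.51

Two-stage DDM. Project D₁…D_5 at 0.248, terminal growth 0.049, discount at r = 0.0798.
D_1 = 7.5005
D_2 = 9.3606
D_3 = 11.6820
D_4 = 14.5792
D_5 = 18.1948
Terminal value at t=5: TV = D_6/(r−g) = 19.0864/(0.0798−0.049) = 619.6867
P₀ = 7.5005/(1+0.0798)^1 + 9.3606/(1+0.0798)^2 + 11.6820/(1+0.0798)^3 + 14.5792/(1+0.0798)^4 + 18.1948/(1+0.0798)^5 + 619.6867/(1+0.0798)^5 = 469.5108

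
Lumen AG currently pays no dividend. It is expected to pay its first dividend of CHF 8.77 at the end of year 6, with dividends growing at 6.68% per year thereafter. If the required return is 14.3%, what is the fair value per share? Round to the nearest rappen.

Deferred-dividend DDM. At t=5 the remaining stream is a growing perpetuity with first payment D_6 = 8.77.
V_5 = D_6/(r−g) = 8.77/(0.143−0.0668) = 115.0919
P₀ = V_5/(1+r)^5 = 115.0919/(1+0.143)^5 = 58.9948

CHF 58.99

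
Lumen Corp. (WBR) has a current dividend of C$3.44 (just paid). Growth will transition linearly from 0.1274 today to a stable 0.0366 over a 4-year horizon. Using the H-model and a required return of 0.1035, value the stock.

H-model: P₀ = D₀[(1+g_L) + H(g_S−g_L)]/(r−g_L), with H = 4/2 = 2.
P₀ = 3.44 × [(1+0.0366) + 2×(0.1274−0.0366)] / (0.1035−0.0366)
   = 3.44 × 1.2182 / 0.0669 = 62.6399

C$62.64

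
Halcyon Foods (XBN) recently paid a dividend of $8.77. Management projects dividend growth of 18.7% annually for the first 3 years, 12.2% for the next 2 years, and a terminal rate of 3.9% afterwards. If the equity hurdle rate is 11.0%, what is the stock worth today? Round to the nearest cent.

Three-stage DDM. Project D₁…D_5; terminal Gordon value at t=5 with g = 0.039; discount at r = 0.11.
D_1 = 10.4100
D_2 = 12.3567
D_3 = 14.6674
D_4 = 16.4568
D_5 = 18.4645
TV_5 = 19.1846/(0.11−0.039) = 270.2058
P₀ = Σ Dₜ/(1+r)ᵗ + TV_5/(1+r)^5 = 212.2843

$212.28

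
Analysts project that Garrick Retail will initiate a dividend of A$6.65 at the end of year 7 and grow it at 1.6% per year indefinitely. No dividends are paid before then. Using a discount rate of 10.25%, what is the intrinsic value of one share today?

A$42.81

Deferred-dividend DDM. At t=6 the remaining stream is a growing perpetuity with first payment D_7 = 6.65.
V_6 = D_7/(r−g) = 6.65/(0.1025−0.016) = 76.8786
P₀ = V_6/(1+r)^6 = 76.8786/(1+0.1025)^6 = 42.8089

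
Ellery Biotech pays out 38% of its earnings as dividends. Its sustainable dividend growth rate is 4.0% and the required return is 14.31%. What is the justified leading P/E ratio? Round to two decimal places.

Justified leading P/E = b/(r−g) = 0.38/(0.1431−0.04) = 3.6857

3.69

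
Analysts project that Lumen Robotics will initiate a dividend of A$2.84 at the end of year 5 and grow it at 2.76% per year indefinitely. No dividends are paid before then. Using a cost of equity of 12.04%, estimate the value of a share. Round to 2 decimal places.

Deferred-dividend DDM. At t=4 the remaining stream is a growing perpetuity with first payment D_5 = 2.84.
V_4 = D_5/(r−g) = 2.84/(0.1204−0.0276) = 30.6034
P₀ = V_4/(1+r)^4 = 30.6034/(1+0.1204)^4 = 19.4213

A$19.42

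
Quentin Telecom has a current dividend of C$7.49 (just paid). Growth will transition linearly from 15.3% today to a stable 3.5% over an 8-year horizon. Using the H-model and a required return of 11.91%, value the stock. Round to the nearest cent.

H-model: P₀ = D₀[(1+g_L) + H(g_S−g_L)]/(r−g_L), with H = 8/2 = 4.
P₀ = 7.49 × [(1+0.035) + 4×(0.153−0.035)] / (0.1191−0.035)
   = 7.49 × 1.5070 / 0.0841 = 134.2144

C$134.21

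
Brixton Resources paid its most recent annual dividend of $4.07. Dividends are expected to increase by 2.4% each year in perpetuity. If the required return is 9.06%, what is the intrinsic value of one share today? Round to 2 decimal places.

Gordon growth model: P₀ = D₁/(r − g). D₁ = 4.07 × (1 + 0.024) = 4.1677.
P₀ = 4.1677 / (0.0906 − 0.024) = 4.1677 / 0.0666 = 62.5778

$62.58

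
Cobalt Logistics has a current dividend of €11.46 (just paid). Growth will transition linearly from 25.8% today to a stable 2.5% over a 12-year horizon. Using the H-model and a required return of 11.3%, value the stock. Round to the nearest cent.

€315.54

H-model: P₀ = D₀[(1+g_L) + H(g_S−g_L)]/(r−g_L), with H = 12/2 = 6.
P₀ = 11.46 × [(1+0.025) + 6×(0.258−0.025)] / (0.113−0.025)
   = 11.46 × 2.4230 / 0.088 = 315.5407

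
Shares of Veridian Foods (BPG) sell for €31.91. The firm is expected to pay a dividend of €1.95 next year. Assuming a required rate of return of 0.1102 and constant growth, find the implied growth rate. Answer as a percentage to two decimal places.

From P₀ = D₁/(r − g), the implied growth is g = r − D₁/P₀.
g = 0.1102 − 1.95/31.91 = 0.1102 − 0.06111 = 0.04909

4.91%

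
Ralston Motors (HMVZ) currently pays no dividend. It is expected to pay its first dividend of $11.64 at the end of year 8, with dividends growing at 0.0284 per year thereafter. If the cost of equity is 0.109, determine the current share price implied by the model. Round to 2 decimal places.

$70.00

Deferred-dividend DDM. At t=7 the remaining stream is a growing perpetuity with first payment D_8 = 11.64.
V_7 = D_8/(r−g) = 11.64/(0.109−0.0284) = 144.4169
P₀ = V_7/(1+r)^7 = 144.4169/(1+0.109)^7 = 69.9999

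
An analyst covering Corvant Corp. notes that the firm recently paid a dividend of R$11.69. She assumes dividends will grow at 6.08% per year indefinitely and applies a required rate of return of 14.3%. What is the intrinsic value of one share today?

Gordon growth model: P₀ = D₁/(r − g). D₁ = 11.69 × (1 + 0.0608) = 12.4008.
P₀ = 12.4008 / (0.143 − 0.0608) = 12.4008 / 0.0822 = 150.8607

R$150.86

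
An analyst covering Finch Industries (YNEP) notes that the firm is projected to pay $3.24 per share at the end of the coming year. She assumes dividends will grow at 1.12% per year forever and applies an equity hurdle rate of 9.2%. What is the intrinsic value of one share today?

$40.10

Gordon growth model: P₀ = D₁/(r − g), with D₁ = 3.24 given directly.
P₀ = 3.2400 / (0.092 − 0.0112) = 3.2400 / 0.0808 = 40.0990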